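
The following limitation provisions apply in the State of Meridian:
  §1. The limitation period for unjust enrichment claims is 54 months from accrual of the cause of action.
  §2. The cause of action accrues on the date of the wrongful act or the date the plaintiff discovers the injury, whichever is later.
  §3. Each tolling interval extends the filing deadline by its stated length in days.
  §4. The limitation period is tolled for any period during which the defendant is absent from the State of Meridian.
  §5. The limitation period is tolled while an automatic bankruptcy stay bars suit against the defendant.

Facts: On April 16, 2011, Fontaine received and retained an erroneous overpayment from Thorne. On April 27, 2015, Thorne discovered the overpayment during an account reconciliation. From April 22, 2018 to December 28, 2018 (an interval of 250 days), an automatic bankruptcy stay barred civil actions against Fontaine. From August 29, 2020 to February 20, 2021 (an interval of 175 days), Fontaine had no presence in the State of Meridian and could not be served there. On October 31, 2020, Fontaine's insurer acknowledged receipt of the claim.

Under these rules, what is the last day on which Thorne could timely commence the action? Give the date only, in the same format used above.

Because discovery on April 27, 2015 post-dates the April 16, 2011 act, accrual under the later-of rule falls on April 27, 2015.
Adding the 54 months base period to April 27, 2015 gives a deadline of October 27, 2019, before any tolling.
The period was tolled for 250 days by the automatic bankruptcy stay (April 22, 2018 to December 28, 2018), pushing the deadline to July 3, 2020.
By the time the defendant's absence from the jurisdiction began on August 29, 2020, the limitation period had already expired on July 3, 2020; that interval cannot revive it.
None of the other events listed affects the running of the period under the stated rules.

July 3, 2020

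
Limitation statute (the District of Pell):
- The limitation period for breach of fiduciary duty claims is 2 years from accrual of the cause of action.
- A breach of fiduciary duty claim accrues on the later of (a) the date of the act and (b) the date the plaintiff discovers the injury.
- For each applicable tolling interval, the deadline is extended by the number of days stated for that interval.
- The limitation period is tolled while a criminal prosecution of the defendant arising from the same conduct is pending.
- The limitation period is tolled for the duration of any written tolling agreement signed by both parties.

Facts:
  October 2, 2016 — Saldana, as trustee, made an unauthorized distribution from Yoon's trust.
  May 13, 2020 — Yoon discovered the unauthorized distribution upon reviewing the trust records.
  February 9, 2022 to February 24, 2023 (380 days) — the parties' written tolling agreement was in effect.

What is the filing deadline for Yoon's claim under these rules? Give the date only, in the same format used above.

The claim accrued on May 13, 2020 — the later of the October 2, 2016 act and the May 13, 2020 discovery.
The untolled deadline — 2 years after May 13, 2020 — is May 13, 2022.
Because the written tolling agreement ran from February 9, 2022 to February 24, 2023, the deadline is extended by 380 days to May 28, 2023.

May 28, 2023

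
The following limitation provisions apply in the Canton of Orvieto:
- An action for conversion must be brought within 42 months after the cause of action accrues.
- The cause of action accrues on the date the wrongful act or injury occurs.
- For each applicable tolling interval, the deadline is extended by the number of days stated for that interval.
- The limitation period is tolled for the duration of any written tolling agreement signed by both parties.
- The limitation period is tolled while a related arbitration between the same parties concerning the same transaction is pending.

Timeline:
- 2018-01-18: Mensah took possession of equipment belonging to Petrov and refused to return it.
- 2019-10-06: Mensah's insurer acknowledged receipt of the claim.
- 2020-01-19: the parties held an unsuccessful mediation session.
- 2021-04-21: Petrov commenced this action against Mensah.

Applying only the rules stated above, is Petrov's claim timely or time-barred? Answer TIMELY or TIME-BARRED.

The limitation period began to run on 2018-01-18.
The untolled deadline — 42 months after 2018-01-18 — is 2021-07-18.
None of the other events listed affects the running of the period under the stated rules.
Filing on 2021-04-21 beat the 2021-07-18 deadline — the action is timely.

TIMELY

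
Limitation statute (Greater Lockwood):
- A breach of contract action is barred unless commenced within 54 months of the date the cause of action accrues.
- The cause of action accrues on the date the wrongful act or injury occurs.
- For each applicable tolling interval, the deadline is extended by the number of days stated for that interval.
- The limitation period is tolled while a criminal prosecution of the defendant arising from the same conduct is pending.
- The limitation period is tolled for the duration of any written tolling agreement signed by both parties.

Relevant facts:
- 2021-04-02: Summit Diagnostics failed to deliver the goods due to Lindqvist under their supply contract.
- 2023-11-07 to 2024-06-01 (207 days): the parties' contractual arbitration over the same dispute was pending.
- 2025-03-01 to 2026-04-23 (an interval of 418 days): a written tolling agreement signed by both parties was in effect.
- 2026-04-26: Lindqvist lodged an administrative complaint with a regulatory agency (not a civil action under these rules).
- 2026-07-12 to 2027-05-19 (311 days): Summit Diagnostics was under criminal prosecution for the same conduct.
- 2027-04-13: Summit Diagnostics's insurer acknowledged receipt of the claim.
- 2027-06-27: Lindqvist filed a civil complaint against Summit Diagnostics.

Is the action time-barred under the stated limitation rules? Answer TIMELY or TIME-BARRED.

TIMELY

The limitation period began to run on 2021-04-02.
54 months from 2021-04-02 is 2025-10-02.
Because the written tolling agreement ran from 2025-03-01 to 2026-04-23, the deadline is extended by 418 days to 2026-11-24.
The period was tolled for 311 days by the pending criminal prosecution (2026-07-12 to 2027-05-19), pushing the deadline to 2027-10-01.
No stated provision tolls the period for a pending arbitration, so the interval from 2023-11-07 to 2024-06-01 has no effect on the deadline.
None of the other events listed affects the running of the period under the stated rules.
Lindqvist filed on 2027-06-27, before the 2027-10-01 deadline, so the action is timely.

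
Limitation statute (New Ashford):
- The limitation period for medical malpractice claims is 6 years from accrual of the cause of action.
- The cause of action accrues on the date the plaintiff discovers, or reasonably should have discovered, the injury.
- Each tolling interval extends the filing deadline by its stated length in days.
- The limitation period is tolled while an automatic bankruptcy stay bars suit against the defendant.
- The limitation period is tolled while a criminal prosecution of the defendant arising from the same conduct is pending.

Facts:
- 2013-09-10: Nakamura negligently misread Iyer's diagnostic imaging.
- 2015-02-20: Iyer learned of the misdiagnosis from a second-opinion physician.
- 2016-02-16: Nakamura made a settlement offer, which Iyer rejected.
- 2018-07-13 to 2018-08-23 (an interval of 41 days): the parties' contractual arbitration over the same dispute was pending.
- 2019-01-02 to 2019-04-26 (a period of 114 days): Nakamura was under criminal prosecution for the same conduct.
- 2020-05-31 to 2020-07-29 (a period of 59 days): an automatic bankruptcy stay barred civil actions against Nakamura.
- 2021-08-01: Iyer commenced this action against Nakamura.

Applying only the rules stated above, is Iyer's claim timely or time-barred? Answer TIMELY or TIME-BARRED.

TIMELY

Under the discovery rule, the claim accrued on 2015-02-20, when Iyer discovered the injury — not on the 2013-09-10 date of the underlying act.
6 years from 2015-02-20 is 2021-02-20.
The period was tolled for 114 days by the pending criminal prosecution (2019-01-02 to 2019-04-26), pushing the deadline to 2021-06-14.
The period was tolled for 59 days by the automatic bankruptcy stay (2020-05-31 to 2020-07-29), pushing the deadline to 2021-08-12.
The pending related arbitration from 2018-07-13 to 2018-08-23 does not toll the period, because no stated rule makes a pending arbitration a tolling event.
None of the other events listed affects the running of the period under the stated rules.
The 2021-08-01 filing precedes the 2021-08-12 deadline; the claim is timely.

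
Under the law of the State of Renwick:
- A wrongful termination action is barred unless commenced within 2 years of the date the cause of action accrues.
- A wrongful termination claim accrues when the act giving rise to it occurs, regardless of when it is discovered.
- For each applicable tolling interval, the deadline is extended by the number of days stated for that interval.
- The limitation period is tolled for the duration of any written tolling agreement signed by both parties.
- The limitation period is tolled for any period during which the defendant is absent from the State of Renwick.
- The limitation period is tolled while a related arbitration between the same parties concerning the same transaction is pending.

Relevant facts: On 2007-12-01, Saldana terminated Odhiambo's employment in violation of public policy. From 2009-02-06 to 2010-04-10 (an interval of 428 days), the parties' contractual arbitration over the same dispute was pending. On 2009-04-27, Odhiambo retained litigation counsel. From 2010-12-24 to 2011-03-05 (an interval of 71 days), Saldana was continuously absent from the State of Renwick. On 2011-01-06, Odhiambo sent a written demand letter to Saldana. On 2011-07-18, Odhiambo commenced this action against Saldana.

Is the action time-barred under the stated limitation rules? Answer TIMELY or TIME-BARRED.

The claim accrued on 2007-12-01, when the wrongful act occurred.
The untolled deadline — 2 years after 2007-12-01 — is 2009-12-01.
Because the pending related arbitration ran from 2009-02-06 to 2010-04-10, the deadline is extended by 428 days to 2011-02-02.
The defendant's absence from the jurisdiction from 2010-12-24 to 2011-03-05 tolled the period for 71 days, extending the deadline to 2011-04-14.
The other events in the timeline have no effect on the limitation period under the stated rules.
Filing on 2011-07-18 missed the 2011-04-14 deadline — the action is time-barred.

TIME-BARRED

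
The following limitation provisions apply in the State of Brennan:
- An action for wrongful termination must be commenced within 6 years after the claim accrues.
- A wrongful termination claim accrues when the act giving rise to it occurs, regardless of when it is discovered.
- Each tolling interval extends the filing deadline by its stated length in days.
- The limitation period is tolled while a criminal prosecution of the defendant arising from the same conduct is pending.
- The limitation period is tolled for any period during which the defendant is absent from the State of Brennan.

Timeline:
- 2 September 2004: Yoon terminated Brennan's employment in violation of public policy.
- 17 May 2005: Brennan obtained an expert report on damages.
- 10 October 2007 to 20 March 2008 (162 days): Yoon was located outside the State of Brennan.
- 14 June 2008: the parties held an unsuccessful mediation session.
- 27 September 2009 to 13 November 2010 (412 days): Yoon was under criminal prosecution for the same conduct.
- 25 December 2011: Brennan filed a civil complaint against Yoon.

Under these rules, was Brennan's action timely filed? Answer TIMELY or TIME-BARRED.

The claim accrued on 2 September 2004, the date of the act.
Adding the 6 years base period to 2 September 2004 gives a deadline of 2 September 2010, before any tolling.
Because the defendant's absence from the jurisdiction ran from 10 October 2007 to 20 March 2008, the deadline is extended by 162 days to 11 February 2011.
The period was tolled for 412 days by the pending criminal prosecution (27 September 2009 to 13 November 2010), pushing the deadline to 29 March 2012.
Nothing else in the chronology tolls or restarts the period.
Filing on 25 December 2011 beat the 29 March 2012 deadline — the action is timely.

TIMELY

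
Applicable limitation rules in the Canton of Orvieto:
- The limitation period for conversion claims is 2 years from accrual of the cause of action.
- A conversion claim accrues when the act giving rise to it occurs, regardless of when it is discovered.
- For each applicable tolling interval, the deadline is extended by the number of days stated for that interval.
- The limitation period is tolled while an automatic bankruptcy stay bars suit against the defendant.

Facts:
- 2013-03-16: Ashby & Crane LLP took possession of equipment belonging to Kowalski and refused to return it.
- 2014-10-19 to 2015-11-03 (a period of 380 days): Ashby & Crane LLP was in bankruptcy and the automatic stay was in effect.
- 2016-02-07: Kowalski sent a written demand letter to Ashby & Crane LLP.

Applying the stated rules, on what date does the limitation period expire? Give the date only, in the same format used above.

2016-03-30

The claim accrued on 2013-03-16, when the wrongful act occurred.
Adding the 2 years base period to 2013-03-16 gives a deadline of 2015-03-16, before any tolling.
Because the automatic bankruptcy stay ran from 2014-10-19 to 2015-11-03, the deadline is extended by 380 days to 2016-03-30.
Nothing else in the chronology tolls or restarts the period.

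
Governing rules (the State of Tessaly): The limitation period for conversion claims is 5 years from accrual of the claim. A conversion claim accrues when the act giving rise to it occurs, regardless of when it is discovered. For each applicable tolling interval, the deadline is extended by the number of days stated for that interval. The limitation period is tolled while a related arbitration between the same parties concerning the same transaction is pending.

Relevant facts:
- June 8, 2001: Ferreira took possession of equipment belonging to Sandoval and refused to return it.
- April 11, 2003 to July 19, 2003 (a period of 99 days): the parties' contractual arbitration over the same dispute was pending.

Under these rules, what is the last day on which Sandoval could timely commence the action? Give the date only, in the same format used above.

September 15, 2006

The claim accrued on June 8, 2001, when the wrongful act occurred.
Adding the 5 years base period to June 8, 2001 gives a deadline of June 8, 2006, before any tolling.
Because the pending related arbitration ran from April 11, 2003 to July 19, 2003, the deadline is extended by 99 days to September 15, 2006.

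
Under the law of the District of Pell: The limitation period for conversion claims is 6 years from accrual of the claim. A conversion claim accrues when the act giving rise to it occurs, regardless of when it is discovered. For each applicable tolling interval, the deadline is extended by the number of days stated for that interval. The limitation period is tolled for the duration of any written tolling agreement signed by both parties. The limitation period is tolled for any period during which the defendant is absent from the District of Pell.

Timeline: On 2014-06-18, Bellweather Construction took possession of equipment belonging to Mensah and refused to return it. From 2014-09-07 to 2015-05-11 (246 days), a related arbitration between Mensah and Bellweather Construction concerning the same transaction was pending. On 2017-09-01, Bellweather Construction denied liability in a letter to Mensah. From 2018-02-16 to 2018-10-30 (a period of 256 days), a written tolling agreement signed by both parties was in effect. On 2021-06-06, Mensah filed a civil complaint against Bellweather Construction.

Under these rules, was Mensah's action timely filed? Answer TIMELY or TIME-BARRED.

The limitation period began to run on 2014-06-18.
Adding the 6 years base period to 2014-06-18 gives a deadline of 2020-06-18, before any tolling.
The period was tolled for 256 days by the written tolling agreement (2018-02-16 to 2018-10-30), pushing the deadline to 2021-03-01.
The pending related arbitration from 2014-09-07 to 2015-05-11 does not toll the period, because no stated rule makes a pending arbitration a tolling event.
Nothing else in the chronology tolls or restarts the period.
Filing on 2021-06-06 missed the 2021-03-01 deadline — the action is time-barred.

TIME-BARRED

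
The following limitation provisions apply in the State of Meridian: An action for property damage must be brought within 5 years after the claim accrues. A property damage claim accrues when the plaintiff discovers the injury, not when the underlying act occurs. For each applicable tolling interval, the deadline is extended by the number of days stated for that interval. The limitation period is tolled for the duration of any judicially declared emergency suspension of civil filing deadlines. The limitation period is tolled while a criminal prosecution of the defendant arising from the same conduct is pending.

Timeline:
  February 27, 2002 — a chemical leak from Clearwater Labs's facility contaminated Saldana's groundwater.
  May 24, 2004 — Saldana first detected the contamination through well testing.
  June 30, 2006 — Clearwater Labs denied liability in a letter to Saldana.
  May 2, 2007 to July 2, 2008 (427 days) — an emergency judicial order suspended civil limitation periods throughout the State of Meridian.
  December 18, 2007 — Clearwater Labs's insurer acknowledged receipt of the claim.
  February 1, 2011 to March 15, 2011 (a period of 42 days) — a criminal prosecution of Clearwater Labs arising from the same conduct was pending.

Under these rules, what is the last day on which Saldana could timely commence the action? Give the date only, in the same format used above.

July 25, 2010

Under the discovery rule, the claim accrued on May 24, 2004, when Saldana discovered the injury — not on the February 27, 2002 date of the underlying act.
5 years from May 24, 2004 is May 24, 2009.
Because the emergency suspension of filing deadlines ran from May 2, 2007 to July 2, 2008, the deadline is extended by 427 days to July 25, 2010.
The pending criminal prosecution starting February 1, 2011 came too late — the period had run on July 25, 2010 — and so does not extend the deadline.
None of the other events listed affects the running of the period under the stated rules.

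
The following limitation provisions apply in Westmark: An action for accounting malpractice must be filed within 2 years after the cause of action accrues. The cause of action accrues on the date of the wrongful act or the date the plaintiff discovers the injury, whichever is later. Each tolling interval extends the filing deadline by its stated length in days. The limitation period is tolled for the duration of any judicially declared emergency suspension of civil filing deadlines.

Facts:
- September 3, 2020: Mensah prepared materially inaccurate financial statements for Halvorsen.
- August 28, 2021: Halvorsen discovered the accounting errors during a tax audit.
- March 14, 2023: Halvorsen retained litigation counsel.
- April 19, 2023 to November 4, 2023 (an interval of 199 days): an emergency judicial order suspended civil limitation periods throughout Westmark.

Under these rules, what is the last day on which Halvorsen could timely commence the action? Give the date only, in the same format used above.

March 14, 2024

The claim accrued on August 28, 2021 — the later of the September 3, 2020 act and the August 28, 2021 discovery.
Adding the 2 years base period to August 28, 2021 gives a deadline of August 28, 2023, before any tolling.
The emergency suspension of filing deadlines from April 19, 2023 to November 4, 2023 tolled the period for 199 days, extending the deadline to March 14, 2024.
The other events in the timeline have no effect on the limitation period under the stated rules.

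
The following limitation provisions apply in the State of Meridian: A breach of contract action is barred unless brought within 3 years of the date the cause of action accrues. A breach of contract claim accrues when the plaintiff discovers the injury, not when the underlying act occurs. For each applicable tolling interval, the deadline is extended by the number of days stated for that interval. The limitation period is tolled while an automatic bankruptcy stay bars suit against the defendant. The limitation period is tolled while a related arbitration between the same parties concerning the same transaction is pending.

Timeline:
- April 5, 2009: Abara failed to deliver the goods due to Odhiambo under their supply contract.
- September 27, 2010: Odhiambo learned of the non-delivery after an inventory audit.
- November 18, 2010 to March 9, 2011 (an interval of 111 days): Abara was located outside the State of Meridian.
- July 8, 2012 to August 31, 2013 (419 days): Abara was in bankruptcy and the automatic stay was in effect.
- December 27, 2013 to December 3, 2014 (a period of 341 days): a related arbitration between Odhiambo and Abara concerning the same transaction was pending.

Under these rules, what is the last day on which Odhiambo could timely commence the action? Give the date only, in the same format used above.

October 27, 2015

Accrual is tied to discovery, so the period began on September 27, 2010 rather than on April 5, 2009 when the act occurred.
3 years from September 27, 2010 is September 27, 2013.
Because the automatic bankruptcy stay ran from July 8, 2012 to August 31, 2013, the deadline is extended by 419 days to November 20, 2014.
The period was tolled for 341 days by the pending related arbitration (December 27, 2013 to December 3, 2014), pushing the deadline to October 27, 2015.
No stated provision tolls the period for the defendant's absence, so the interval from November 18, 2010 to March 9, 2011 has no effect on the deadline.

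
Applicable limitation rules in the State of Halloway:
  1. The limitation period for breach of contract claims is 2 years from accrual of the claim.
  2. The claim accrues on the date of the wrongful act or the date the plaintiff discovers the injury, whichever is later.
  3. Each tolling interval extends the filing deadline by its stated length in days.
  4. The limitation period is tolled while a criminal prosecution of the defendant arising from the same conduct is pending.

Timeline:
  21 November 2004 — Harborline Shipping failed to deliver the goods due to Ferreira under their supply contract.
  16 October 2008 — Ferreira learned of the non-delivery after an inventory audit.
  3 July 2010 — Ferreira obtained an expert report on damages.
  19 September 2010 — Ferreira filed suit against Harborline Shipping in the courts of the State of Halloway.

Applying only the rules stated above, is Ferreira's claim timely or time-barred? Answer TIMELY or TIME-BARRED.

TIMELY

The claim accrued on 16 October 2008 — the later of the 21 November 2004 act and the 16 October 2008 discovery.
Adding the 2 years base period to 16 October 2008 gives a deadline of 16 October 2010, before any tolling.
The other events in the timeline have no effect on the limitation period under the stated rules.
The 19 September 2010 filing precedes the 16 October 2010 deadline; the claim is timely.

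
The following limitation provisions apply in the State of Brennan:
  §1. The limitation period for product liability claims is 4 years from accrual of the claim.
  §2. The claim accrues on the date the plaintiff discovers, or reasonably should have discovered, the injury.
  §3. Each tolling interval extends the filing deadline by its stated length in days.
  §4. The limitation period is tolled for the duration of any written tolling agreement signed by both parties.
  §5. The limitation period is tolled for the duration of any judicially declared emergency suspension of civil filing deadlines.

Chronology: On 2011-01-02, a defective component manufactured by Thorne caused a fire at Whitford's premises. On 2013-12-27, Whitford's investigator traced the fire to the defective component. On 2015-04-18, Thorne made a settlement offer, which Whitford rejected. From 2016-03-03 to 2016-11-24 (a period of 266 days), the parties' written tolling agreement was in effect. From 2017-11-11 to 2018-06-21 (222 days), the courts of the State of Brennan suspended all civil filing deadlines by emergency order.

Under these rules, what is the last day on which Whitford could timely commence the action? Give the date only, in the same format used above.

Under the discovery rule, the claim accrued on 2013-12-27, when Whitford discovered the injury — not on the 2011-01-02 date of the underlying act.
The untolled deadline — 4 years after 2013-12-27 — is 2017-12-27.
Because the written tolling agreement ran from 2016-03-03 to 2016-11-24, the deadline is extended by 266 days to 2018-09-19.
The emergency suspension of filing deadlines from 2017-11-11 to 2018-06-21 tolled the period for 222 days, extending the deadline to 2019-04-29.
The other events in the timeline have no effect on the limitation period under the stated rules.

2019-04-29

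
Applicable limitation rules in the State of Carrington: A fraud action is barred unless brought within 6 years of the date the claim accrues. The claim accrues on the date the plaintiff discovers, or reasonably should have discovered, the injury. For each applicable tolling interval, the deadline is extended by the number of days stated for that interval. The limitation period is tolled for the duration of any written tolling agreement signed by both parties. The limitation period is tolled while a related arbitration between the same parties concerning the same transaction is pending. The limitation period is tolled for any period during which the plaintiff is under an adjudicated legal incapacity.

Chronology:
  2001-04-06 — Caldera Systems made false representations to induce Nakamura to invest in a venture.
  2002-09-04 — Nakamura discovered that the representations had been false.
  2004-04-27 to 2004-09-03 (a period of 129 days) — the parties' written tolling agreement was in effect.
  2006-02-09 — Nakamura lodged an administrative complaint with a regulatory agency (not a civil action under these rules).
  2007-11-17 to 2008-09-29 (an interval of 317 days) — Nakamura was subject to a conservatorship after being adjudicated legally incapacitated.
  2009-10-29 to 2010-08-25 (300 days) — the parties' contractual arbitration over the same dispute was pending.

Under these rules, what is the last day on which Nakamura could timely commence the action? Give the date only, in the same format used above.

2010-09-20

The claim did not accrue until Nakamura discovered the injury on 2002-09-04; the 2001-04-06 act date does not start the clock under the stated rule.
6 years from 2002-09-04 is 2008-09-04.
The period was tolled for 129 days by the written tolling agreement (2004-04-27 to 2004-09-03), pushing the deadline to 2009-01-11.
The plaintiff's legal incapacity from 2007-11-17 to 2008-09-29 tolled the period for 317 days, extending the deadline to 2009-11-24.
The period was tolled for 300 days by the pending related arbitration (2009-10-29 to 2010-08-25), pushing the deadline to 2010-09-20.
None of the other events listed affects the running of the period under the stated rules.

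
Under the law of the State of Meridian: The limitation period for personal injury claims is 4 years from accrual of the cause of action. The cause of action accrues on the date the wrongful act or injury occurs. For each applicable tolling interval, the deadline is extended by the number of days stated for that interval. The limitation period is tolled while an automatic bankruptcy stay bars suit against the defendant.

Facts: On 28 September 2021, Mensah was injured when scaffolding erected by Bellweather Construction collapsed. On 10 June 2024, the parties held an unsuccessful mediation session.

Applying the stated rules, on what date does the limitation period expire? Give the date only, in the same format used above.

The limitation period began to run on 28 September 2021.
Adding the 4 years base period to 28 September 2021 gives a deadline of 28 September 2025, before any tolling.
Nothing else in the chronology tolls or restarts the period.

28 September 2025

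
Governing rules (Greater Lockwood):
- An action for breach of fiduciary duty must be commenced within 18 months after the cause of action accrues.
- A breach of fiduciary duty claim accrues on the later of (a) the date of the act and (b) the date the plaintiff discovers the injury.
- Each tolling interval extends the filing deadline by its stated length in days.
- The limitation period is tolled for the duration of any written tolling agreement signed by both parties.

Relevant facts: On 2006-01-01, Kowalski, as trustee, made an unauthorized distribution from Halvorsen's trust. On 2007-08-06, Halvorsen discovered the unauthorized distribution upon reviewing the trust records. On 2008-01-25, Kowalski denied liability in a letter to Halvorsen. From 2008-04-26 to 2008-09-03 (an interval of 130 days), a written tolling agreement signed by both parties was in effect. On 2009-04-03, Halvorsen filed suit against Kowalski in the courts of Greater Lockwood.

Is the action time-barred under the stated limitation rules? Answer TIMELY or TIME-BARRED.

Taking the later of the act (2006-01-01) and discovery (2007-08-06), the claim accrued on 2007-08-06.
The untolled deadline — 18 months after 2007-08-06 — is 2009-02-06.
Because the written tolling agreement ran from 2008-04-26 to 2008-09-03, the deadline is extended by 130 days to 2009-06-16.
Nothing else in the chronology tolls or restarts the period.
The 2009-04-03 filing precedes the 2009-06-16 deadline; the claim is timely.

TIMELY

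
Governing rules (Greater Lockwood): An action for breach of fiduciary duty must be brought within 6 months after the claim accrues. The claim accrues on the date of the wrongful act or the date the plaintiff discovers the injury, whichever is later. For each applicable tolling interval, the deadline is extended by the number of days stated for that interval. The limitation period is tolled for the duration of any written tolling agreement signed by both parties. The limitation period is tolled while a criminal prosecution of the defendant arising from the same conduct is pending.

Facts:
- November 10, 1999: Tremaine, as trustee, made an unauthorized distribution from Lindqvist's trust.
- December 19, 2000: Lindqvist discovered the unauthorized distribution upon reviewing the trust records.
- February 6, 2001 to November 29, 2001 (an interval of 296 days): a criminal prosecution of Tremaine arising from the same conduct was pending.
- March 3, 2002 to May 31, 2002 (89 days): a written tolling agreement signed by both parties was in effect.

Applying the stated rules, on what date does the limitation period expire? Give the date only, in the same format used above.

July 9, 2002

The claim accrued on December 19, 2000 — the later of the November 10, 1999 act and the December 19, 2000 discovery.
The untolled deadline — 6 months after December 19, 2000 — is June 19, 2001.
The period was tolled for 296 days by the pending criminal prosecution (February 6, 2001 to November 29, 2001), pushing the deadline to April 11, 2002.
The written tolling agreement from March 3, 2002 to May 31, 2002 tolled the period for 89 days, extending the deadline to July 9, 2002.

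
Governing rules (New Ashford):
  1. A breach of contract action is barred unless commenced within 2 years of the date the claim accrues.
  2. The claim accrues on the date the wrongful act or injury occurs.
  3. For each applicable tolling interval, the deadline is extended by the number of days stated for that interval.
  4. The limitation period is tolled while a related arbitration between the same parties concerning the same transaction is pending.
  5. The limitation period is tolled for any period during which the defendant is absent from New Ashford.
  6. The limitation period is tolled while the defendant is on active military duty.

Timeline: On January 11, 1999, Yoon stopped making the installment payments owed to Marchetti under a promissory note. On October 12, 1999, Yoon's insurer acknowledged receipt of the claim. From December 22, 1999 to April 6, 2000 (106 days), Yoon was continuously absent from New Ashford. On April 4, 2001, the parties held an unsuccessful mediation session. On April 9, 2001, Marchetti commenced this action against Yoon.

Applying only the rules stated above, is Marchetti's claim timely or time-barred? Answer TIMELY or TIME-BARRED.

The claim accrued on January 11, 1999, the date of the act.
Adding the 2 years base period to January 11, 1999 gives a deadline of January 11, 2001, before any tolling.
Because the defendant's absence from the jurisdiction ran from December 22, 1999 to April 6, 2000, the deadline is extended by 106 days to April 27, 2001.
The other events in the timeline have no effect on the limitation period under the stated rules.
The April 9, 2001 filing precedes the April 27, 2001 deadline; the claim is timely.

TIMELY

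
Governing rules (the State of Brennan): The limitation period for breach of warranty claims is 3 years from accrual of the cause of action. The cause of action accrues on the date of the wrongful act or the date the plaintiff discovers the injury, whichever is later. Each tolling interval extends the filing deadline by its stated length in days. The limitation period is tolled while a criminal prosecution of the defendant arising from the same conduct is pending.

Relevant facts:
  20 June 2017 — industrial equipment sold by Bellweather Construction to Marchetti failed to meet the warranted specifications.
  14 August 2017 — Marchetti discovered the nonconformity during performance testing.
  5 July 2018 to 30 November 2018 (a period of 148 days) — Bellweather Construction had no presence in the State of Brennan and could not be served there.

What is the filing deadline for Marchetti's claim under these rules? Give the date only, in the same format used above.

The claim accrued on 14 August 2017 — the later of the 20 June 2017 act and the 14 August 2017 discovery.
The untolled deadline — 3 years after 14 August 2017 — is 14 August 2020.
Although the defendant's absence ran from 5 July 2018 to 30 November 2018, the stated rules do not make that a tolling event, so it is disregarded.

14 August 2020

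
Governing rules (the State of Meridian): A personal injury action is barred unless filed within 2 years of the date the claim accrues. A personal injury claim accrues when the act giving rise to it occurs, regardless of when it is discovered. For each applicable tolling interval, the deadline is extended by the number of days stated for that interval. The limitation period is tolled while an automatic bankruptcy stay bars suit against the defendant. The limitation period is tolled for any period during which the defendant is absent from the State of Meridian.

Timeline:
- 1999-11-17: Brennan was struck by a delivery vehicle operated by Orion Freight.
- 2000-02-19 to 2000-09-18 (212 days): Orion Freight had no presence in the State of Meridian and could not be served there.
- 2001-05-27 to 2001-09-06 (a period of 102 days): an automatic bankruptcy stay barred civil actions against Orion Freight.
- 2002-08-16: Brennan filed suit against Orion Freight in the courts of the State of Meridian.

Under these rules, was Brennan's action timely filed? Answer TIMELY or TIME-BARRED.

TIMELY

The claim accrued on 1999-11-17, the date of the act.
Adding the 2 years base period to 1999-11-17 gives a deadline of 2001-11-17, before any tolling.
Because the defendant's absence from the jurisdiction ran from 2000-02-19 to 2000-09-18, the deadline is extended by 212 days to 2002-06-17.
The period was tolled for 102 days by the automatic bankruptcy stay (2001-05-27 to 2001-09-06), pushing the deadline to 2002-09-27.
The 2002-08-16 filing precedes the 2002-09-27 deadline; the claim is timely.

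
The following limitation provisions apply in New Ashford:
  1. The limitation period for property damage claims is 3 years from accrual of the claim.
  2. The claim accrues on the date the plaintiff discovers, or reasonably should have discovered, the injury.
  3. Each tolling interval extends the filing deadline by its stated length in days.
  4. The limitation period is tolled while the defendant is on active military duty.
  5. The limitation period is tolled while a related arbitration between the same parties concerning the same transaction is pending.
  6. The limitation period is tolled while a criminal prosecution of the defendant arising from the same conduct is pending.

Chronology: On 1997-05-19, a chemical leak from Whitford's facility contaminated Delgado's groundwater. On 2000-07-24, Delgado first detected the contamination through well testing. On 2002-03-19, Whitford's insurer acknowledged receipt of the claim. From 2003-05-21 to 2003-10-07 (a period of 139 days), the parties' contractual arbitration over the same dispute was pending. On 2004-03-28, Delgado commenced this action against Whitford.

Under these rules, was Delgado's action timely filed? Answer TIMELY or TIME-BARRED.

Accrual is tied to discovery, so the period began on 2000-07-24 rather than on 1997-05-19 when the act occurred.
The untolled deadline — 3 years after 2000-07-24 — is 2003-07-24.
The period was tolled for 139 days by the pending related arbitration (2003-05-21 to 2003-10-07), pushing the deadline to 2003-12-10.
None of the other events listed affects the running of the period under the stated rules.
The 2004-03-28 filing falls after the 2003-12-10 deadline; the claim is time-barred.

TIME-BARRED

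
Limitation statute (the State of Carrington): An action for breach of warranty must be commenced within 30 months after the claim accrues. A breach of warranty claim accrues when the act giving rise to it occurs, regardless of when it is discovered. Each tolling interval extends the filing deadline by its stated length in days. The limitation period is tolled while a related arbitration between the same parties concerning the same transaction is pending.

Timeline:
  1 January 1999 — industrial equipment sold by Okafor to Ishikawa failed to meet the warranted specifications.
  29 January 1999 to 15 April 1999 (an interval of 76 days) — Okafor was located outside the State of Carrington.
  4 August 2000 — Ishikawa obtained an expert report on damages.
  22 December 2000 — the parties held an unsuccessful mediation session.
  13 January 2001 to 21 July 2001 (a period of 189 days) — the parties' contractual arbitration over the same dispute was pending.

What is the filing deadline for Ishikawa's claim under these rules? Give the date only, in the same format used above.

6 January 2002

The claim accrued on 1 January 1999, the date of the act.
Adding the 30 months base period to 1 January 1999 gives a deadline of 1 July 2001, before any tolling.
The period was tolled for 189 days by the pending related arbitration (13 January 2001 to 21 July 2001), pushing the deadline to 6 January 2002.
Although the defendant's absence ran from 29 January 1999 to 15 April 1999, the stated rules do not make that a tolling event, so it is disregarded.
The other events in the timeline have no effect on the limitation period under the stated rules.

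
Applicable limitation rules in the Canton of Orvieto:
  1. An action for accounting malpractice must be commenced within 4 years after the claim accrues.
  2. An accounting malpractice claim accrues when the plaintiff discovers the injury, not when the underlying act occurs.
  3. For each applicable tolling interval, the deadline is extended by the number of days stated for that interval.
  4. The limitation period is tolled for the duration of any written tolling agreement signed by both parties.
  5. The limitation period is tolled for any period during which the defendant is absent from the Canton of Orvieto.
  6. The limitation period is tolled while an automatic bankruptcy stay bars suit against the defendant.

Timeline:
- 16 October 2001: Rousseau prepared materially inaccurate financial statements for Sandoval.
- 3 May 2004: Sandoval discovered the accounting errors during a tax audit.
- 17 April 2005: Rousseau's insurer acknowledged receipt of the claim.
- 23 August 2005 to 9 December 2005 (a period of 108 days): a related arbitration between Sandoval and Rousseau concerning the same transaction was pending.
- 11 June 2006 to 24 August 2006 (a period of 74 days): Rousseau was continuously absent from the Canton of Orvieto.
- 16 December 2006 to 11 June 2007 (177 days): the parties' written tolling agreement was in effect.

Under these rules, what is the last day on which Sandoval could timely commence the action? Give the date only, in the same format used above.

9 January 2009

Under the discovery rule, the claim accrued on 3 May 2004, when Sandoval discovered the injury — not on the 16 October 2001 date of the underlying act.
4 years from 3 May 2004 is 3 May 2008.
The defendant's absence from the jurisdiction from 11 June 2006 to 24 August 2006 tolled the period for 74 days, extending the deadline to 16 July 2008.
The period was tolled for 177 days by the written tolling agreement (16 December 2006 to 11 June 2007), pushing the deadline to 9 January 2009.
Although a pending arbitration ran from 23 August 2005 to 9 December 2005, the stated rules do not make that a tolling event, so it is disregarded.
None of the other events listed affects the running of the period under the stated rules.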